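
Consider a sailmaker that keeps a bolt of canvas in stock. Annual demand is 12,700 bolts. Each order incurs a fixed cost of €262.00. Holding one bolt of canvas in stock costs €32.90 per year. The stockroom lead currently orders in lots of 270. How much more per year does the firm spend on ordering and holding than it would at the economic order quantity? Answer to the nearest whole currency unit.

EOQ = √(2DS/H) = √(2 × 12,700 × 262 / 32.9) ≈ 449.75.
Cost at Q* = (D/Q*)S + (Q*/2)H = √(2DSH) ≈ €14,796.72.
Cost at Q = 270: (12,700/270)×262 + (270/2)×32.9 = €12,323.70 + €4,441.50 = €16,765.20.
Excess = €16,765.20 − €14,796.72 = €1,968.48.

Extra cost ≈ €1,968 per year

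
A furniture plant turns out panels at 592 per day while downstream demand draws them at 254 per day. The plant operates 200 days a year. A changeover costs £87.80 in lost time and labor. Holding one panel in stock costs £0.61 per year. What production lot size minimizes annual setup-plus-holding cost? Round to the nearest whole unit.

Q* ≈ 5,061 panels

Annual demand D = 254 × 200 = 50,800.
Production build-up factor (1 − d/p) = 1 − 254/592 = 0.5709.
Q* = √(2DS / (H(1 − d/p))) = √(2 × 50,800 × 87.8 / (0.61 × 0.5709)).
= √(8,920,480 / 0.3483) ≈ 5060.946.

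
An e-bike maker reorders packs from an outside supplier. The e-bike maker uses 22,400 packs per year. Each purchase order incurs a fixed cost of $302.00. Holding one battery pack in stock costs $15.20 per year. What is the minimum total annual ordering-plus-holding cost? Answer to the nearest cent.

EOQ = √(2DS/H) = √(2 × 22,400 × 302 / 15.2) ≈ 943.45.
At Q*, ordering cost (D/Q*)S equals holding cost (Q*/2)H, each = √(DSH/2).
Minimum total = √(2DSH) = √(2 × 22,400 × 302 × 15.2) ≈ 14340.499.

TC* ≈ $14,340.50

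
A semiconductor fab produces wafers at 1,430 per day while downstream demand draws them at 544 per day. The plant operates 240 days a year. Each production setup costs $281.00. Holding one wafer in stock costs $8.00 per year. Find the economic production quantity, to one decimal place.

Q* ≈ 3,847.5 wafers

Annual demand D = 544 × 240 = 130,560.
Production build-up factor (1 − d/p) = 1 − 544/1,430 = 0.6196.
Q* = √(2DS / (H(1 − d/p))) = √(2 × 130,560 × 281 / (8 × 0.6196)).
= √(73,374,720 / 4.9566) ≈ 3847.507.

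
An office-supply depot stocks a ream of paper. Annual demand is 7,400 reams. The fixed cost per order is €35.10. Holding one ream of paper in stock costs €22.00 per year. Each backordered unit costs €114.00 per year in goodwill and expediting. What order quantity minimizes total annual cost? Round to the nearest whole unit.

Q* ≈ 168 reams

With planned backorders, Q* = √(2DS/H) · √((H+B)/B).
√(2DS/H) = √(2 × 7,400 × 35.1 / 22) = 153.664.
√((H+B)/B) = √((22+114)/114) = 1.0922.
Q* ≈ 167.838.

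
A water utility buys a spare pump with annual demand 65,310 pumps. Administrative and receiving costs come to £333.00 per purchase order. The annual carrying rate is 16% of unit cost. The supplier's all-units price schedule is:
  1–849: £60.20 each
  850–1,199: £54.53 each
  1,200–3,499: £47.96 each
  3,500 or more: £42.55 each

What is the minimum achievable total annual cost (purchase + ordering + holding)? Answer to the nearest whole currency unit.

Holding cost per unit per year at price C is H = 0.16·C.
Evaluate total cost at each tier's feasible EOQ or, if the EOQ is below the tier, at the tier's minimum quantity.
Tier 1 (£60.20): EOQ = 2125.0 exceeds tier's upper bound 849, so this tier is dominated.
Tier 2 (£54.53): EOQ = 2232.8 exceeds tier's upper bound 1199, so this tier is dominated.
EOQ at £47.96 = 2380.8 (feasible in tier 3): TC = 65,310×£47.96 + (65,310/2380.8)×333 + (2380.8/2)×0.16×£47.96 = £3,150,537.09.
EOQ at £42.55 = 2527.7 < 3500, so use break Q=3500: TC = 65,310×£42.55 + (65,310/3500.0)×333 + (3500.0/2)×0.16×£42.55 = £2,797,068.28.
Lowest total cost among the candidates is at Q = 3500.0.

TC* ≈ £2,797,068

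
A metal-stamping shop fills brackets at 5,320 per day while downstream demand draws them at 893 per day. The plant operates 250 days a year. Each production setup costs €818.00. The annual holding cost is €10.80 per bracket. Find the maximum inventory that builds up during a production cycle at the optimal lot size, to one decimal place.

Annual demand D = 893 × 250 = 223,250.
Production build-up factor (1 − d/p) = 1 − 893/5,320 = 0.8321.
Q* = √(2DS / (H(1 − d/p))) = √(2 × 223,250 × 818 / (10.8 × 0.8321)).
= √(365,237,000 / 8.9871) ≈ 6374.947.
Maximum inventory = Q*(1 − d/p) = 6374.947 × 0.8321 ≈ 5304.866.

I_max ≈ 5,304.9 brackets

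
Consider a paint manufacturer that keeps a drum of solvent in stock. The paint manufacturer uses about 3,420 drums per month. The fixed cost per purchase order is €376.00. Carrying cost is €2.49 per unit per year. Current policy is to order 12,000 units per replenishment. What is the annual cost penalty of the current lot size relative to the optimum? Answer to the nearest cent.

Annual demand D = 3,420 × 12 = 41,040.
EOQ = √(2DS/H) = √(2 × 41,040 × 376 / 2.49) ≈ 3520.57.
Cost at Q* = (D/Q*)S + (Q*/2)H = √(2DSH) ≈ €8,766.22.
Cost at Q = 12,000: (41,040/12,000)×376 + (12,000/2)×2.49 = €1,285.92 + €14,940.00 = €16,225.92.
Excess = €16,225.92 − €8,766.22 = €7,459.70.

Extra cost ≈ €7,459.70 per year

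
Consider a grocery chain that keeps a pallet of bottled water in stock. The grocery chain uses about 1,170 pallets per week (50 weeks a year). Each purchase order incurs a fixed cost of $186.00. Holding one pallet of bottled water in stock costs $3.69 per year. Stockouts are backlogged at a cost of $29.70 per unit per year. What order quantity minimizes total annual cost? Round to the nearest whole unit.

Annual demand D = 1,170 × 50 = 58,500.
With planned backorders, Q* = √(2DS/H) · √((H+B)/B).
√(2DS/H) = √(2 × 58,500 × 186 / 3.69) = 2428.489.
√((H+B)/B) = √((3.69+29.7)/29.7) = 1.0603.
Q* ≈ 2574.935.

Q* ≈ 2,575 pallets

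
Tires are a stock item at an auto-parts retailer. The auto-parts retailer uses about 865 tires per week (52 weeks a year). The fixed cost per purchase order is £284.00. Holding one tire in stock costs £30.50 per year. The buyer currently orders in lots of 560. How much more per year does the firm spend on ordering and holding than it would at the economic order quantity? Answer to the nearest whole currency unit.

Annual demand D = 865 × 52 = 44,980.
EOQ = √(2DS/H) = √(2 × 44,980 × 284 / 30.5) ≈ 915.24.
Cost at Q* = (D/Q*)S + (Q*/2)H = √(2DSH) ≈ £27,914.75.
Cost at Q = 560: (44,980/560)×284 + (560/2)×30.5 = £22,811.29 + £8,540.00 = £31,351.29.
Excess = £31,351.29 − £27,914.75 = £3,436.53.

Extra cost ≈ £3,437 per year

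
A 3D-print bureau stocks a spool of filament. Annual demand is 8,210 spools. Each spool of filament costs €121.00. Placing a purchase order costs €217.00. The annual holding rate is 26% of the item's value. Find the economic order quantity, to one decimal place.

Q* ≈ 336.5 spools

Holding cost H = 0.26 × €121.00 = €31.4600 per unit per year.
EOQ = √(2DS / H) = √(2 × 8,210 × 217 / 31.46).
= √(3,563,140 / 31.46) = √113,259.377 ≈ 336.540.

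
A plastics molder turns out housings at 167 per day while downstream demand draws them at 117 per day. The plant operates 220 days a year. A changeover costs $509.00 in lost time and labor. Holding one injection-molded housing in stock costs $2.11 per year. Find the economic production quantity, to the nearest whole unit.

Q* ≈ 6,440 housings

Annual demand D = 117 × 220 = 25,740.
Production build-up factor (1 − d/p) = 1 − 117/167 = 0.2994.
Q* = √(2DS / (H(1 − d/p))) = √(2 × 25,740 × 509 / (2.11 × 0.2994)).
= √(26,203,320 / 0.6317) ≈ 6440.360.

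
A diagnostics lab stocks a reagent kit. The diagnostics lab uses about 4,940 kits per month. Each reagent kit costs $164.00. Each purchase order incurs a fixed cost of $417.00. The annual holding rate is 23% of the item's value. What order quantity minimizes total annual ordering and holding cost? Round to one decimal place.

Q* ≈ 1,144.9 kits

Annual demand D = 4,940 × 12 = 59,280.
Holding cost H = 0.23 × $164.00 = $37.7200 per unit per year.
EOQ = √(2DS / H) = √(2 × 59,280 × 417 / 37.72).
= √(49,439,520 / 37.72) = √1,310,697.7731 ≈ 1144.857.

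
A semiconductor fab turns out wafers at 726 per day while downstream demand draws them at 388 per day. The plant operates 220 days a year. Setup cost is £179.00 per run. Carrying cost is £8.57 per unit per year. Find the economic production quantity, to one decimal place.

Annual demand D = 388 × 220 = 85,360.
Production build-up factor (1 − d/p) = 1 − 388/726 = 0.4656.
Q* = √(2DS / (H(1 − d/p))) = √(2 × 85,360 × 179 / (8.57 × 0.4656)).
= √(30,558,880 / 3.9899) ≈ 2767.504.

Q* ≈ 2,767.5 wafers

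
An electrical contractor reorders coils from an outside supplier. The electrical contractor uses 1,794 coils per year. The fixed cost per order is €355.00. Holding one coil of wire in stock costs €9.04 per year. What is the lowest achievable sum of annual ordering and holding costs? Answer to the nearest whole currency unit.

The optimal lot size = √(2DS/H) = √(2 × 1,794 × 355 / 9.04) ≈ 375.37.
At Q*, ordering cost (D/Q*)S equals holding cost (Q*/2)H, each = √(DSH/2).
Minimum total = √(2DSH) = √(2 × 1,794 × 355 × 9.04) ≈ 3393.318.

TC* ≈ €3,393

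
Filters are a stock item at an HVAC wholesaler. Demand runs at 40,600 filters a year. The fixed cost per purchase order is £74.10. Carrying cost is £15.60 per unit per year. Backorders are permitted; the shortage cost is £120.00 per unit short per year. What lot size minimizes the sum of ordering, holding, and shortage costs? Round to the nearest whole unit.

Q* ≈ 660 filters

With planned backorders, Q* = √(2DS/H) · √((H+B)/B).
√(2DS/H) = √(2 × 40,600 × 74.1 / 15.6) = 621.048.
√((H+B)/B) = √((15.6+120)/120) = 1.0630.
Q* ≈ 660.183.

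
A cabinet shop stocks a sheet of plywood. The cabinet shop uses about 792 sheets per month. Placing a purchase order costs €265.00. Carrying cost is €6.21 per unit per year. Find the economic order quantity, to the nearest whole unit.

Q* ≈ 901 sheets

Annual demand D = 792 × 12 = 9,504.
EOQ = √(2DS / H) = √(2 × 9,504 × 265 / 6.21).
= √(5,037,120 / 6.21) = √811,130.4348 ≈ 900.628.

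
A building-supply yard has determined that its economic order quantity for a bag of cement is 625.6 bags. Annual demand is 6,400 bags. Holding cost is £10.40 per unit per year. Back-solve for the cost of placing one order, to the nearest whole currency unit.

Squaring Q* = √(2DS/H) gives Q*² = 2DS/H.
From Q* = √(2DS/H): S = Q*²H / (2D) = 625.6² × 10.4 / (2 × 6,400) = 317.9925.

S ≈ £318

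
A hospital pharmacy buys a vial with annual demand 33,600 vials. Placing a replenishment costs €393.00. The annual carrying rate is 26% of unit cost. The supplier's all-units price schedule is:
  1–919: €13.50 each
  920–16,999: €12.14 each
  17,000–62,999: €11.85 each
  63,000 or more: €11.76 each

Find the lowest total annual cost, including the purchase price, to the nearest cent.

TC* ≈ €417,034.13

Holding cost per unit per year at price C is H = 0.26·C.
For each price level, check whether its EOQ is feasible; otherwise the best quantity at that price is the breakpoint.
Tier 1 (€13.50): EOQ = 2743.0 exceeds tier's upper bound 919, so this tier is dominated.
EOQ at €12.14 = 2892.6 (feasible in tier 2): TC = 33,600×€12.14 + (33,600/2892.6)×393 + (2892.6/2)×0.26×€12.14 = €417,034.13.
EOQ at €11.85 = 2927.8 < 17000, so use break Q=17000: TC = 33,600×€11.85 + (33,600/17000.0)×393 + (17000.0/2)×0.26×€11.85 = €425,125.25.
EOQ at €11.76 = 2938.9 < 63000, so use break Q=63000: TC = 33,600×€11.76 + (33,600/63000.0)×393 + (63000.0/2)×0.26×€11.76 = €491,660.00.
Lowest total cost among the candidates is at Q = 2892.6.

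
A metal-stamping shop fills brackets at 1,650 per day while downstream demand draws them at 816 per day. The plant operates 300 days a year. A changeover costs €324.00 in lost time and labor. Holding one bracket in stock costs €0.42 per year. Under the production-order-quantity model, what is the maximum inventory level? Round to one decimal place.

Annual demand D = 816 × 300 = 244,800.
Production build-up factor (1 − d/p) = 1 − 816/1,650 = 0.5055.
Q* = √(2DS / (H(1 − d/p))) = √(2 × 244,800 × 324 / (0.42 × 0.5055)).
= √(158,630,400 / 0.2123) ≈ 27335.531.
Maximum inventory = Q*(1 − d/p) = 27335.531 × 0.5055 ≈ 13816.868.

I_max ≈ 13,816.9 brackets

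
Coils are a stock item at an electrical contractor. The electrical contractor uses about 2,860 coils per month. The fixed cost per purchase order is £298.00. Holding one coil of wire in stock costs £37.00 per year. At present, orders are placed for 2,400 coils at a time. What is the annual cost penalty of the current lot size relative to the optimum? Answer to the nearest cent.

Annual demand D = 2,860 × 12 = 34,320.
EOQ = √(2DS/H) = √(2 × 34,320 × 298 / 37) ≈ 743.53.
Cost at Q* = (D/Q*)S + (Q*/2)H = √(2DSH) ≈ £27,510.45.
Cost at Q = 2,400: (34,320/2,400)×298 + (2,400/2)×37 = £4,261.40 + £44,400.00 = £48,661.40.
Excess = £48,661.40 − £27,510.45 = £21,150.95.

Extra cost ≈ £21,150.95 per year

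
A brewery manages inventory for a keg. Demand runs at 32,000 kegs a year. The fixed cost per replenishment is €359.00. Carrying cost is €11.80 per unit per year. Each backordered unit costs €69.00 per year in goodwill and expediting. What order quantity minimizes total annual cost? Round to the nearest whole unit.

Q* ≈ 1,510 kegs

With planned backorders, Q* = √(2DS/H) · √((H+B)/B).
√(2DS/H) = √(2 × 32,000 × 359 / 11.8) = 1395.392.
√((H+B)/B) = √((11.8+69)/69) = 1.0821.
Q* ≈ 1510.001.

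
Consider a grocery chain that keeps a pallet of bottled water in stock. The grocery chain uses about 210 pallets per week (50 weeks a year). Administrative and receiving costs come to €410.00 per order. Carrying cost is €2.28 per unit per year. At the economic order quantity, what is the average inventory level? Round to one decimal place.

Average inventory ≈ 971.6 pallets

Annual demand D = 210 × 50 = 10,500.
Q* = √(2DS/H) = √(2 × 10,500 × 410 / 2.28) ≈ 1943.27.
Average inventory = Q*/2 ≈ 1943.27 / 2 = 971.637.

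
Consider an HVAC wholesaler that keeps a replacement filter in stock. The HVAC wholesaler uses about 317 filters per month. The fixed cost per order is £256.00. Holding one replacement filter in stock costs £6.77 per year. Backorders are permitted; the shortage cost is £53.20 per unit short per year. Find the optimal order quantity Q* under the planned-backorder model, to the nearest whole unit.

Annual demand D = 317 × 12 = 3,804.
With planned backorders, Q* = √(2DS/H) · √((H+B)/B).
√(2DS/H) = √(2 × 3,804 × 256 / 6.77) = 536.366.
√((H+B)/B) = √((6.77+53.2)/53.2) = 1.0617.
Q* ≈ 569.472.

Q* ≈ 569 filters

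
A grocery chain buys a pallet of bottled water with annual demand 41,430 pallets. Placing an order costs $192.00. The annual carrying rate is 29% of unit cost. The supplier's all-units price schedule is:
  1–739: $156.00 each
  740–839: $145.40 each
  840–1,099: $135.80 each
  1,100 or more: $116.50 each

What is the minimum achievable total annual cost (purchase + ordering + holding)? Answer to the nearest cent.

TC* ≈ $4,852,408.17

Holding cost per unit per year at price C is H = 0.29·C.
Evaluate total cost at each tier's feasible EOQ or, if the EOQ is below the tier, at the tier's minimum quantity.
EOQ at $156.00 = 593.0 (feasible in tier 1): TC = 41,430×$156.00 + (41,430/593.0)×192 + (593.0/2)×0.29×$156.00 = $6,489,907.76.
EOQ at $145.40 = 614.2 < 740, so use break Q=740: TC = 41,430×$145.40 + (41,430/740.0)×192 + (740.0/2)×0.29×$145.40 = $6,050,272.83.
EOQ at $135.80 = 635.6 < 840, so use break Q=840: TC = 41,430×$135.80 + (41,430/840.0)×192 + (840.0/2)×0.29×$135.80 = $5,652,204.15.
EOQ at $116.50 = 686.2 < 1100, so use break Q=1100: TC = 41,430×$116.50 + (41,430/1100.0)×192 + (1100.0/2)×0.29×$116.50 = $4,852,408.17.
Lowest total cost among the candidates is at Q = 1100.0.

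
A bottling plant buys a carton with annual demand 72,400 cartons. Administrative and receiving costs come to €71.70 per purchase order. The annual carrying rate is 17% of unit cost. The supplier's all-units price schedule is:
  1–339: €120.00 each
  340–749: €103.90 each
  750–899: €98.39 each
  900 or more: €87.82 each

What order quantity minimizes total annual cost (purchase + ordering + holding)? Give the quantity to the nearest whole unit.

Holding cost per unit per year at price C is H = 0.17·C.
Evaluate total cost at each tier's feasible EOQ or, if the EOQ is below the tier, at the tier's minimum quantity.
Tier 1 (€120.00): EOQ = 713.4 exceeds tier's upper bound 339, so this tier is dominated.
Tier 2 (€103.90): EOQ = 766.7 exceeds tier's upper bound 749, so this tier is dominated.
EOQ at €98.39 = 787.9 (feasible in tier 3): TC = 72,400×€98.39 + (72,400/787.9)×71.7 + (787.9/2)×0.17×€98.39 = €7,136,613.83.
EOQ at €87.82 = 833.9 < 900, so use break Q=900: TC = 72,400×€87.82 + (72,400/900.0)×71.7 + (900.0/2)×0.17×€87.82 = €6,370,654.10.
Lowest total cost is €6,370,654.10 at Q = 900.0.

Q* ≈ 900 cartons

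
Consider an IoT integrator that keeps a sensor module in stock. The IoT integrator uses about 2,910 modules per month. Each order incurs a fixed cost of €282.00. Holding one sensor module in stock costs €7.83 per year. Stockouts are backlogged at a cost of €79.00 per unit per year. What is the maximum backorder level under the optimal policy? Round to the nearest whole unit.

Annual demand D = 2,910 × 12 = 34,920.
With planned backorders, Q* = √(2DS/H) · √((H+B)/B).
√(2DS/H) = √(2 × 34,920 × 282 / 7.83) = 1585.973.
√((H+B)/B) = √((7.83+79)/79) = 1.0484.
Q* ≈ 1662.712.
S* = Q* · H/(H+B) = 1662.712 × 7.83/86.83 ≈ 149.937.

S* ≈ 150 modules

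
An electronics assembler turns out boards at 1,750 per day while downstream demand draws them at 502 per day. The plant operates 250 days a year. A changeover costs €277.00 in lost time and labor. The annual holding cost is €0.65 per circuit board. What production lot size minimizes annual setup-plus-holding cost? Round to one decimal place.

Annual demand D = 502 × 250 = 125,500.
Production build-up factor (1 − d/p) = 1 − 502/1,750 = 0.7131.
Q* = √(2DS / (H(1 − d/p))) = √(2 × 125,500 × 277 / (0.65 × 0.7131)).
= √(69,527,000 / 0.4635) ≈ 12247.059.

Q* ≈ 12,247.1 boards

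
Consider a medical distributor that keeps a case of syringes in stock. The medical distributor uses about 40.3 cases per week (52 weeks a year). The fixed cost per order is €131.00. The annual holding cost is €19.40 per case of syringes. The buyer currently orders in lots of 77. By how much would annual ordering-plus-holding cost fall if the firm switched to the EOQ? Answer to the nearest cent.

Extra cost ≈ €1,048.48 per year

Annual demand D = 40.3 × 52 = 2,095.6.
EOQ = √(2DS/H) = √(2 × 2,095.6 × 131 / 19.4) ≈ 168.23.
Cost at Q* = (D/Q*)S + (Q*/2)H = √(2DSH) ≈ €3,263.67.
Cost at Q = 77: (2,095.6/77)×131 + (77/2)×19.4 = €3,565.24 + €746.90 = €4,312.14.
Excess = €4,312.14 − €3,263.67 = €1,048.48.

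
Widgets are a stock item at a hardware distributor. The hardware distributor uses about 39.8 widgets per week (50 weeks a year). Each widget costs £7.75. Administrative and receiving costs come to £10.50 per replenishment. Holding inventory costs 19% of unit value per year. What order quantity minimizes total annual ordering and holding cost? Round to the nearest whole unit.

Q* ≈ 168 widgets

Annual demand D = 39.8 × 50 = 1,990.
Holding cost H = 0.19 × £7.75 = £1.4725 per unit per year.
EOQ = √(2DS / H) = √(2 × 1,990 × 10.5 / 1.4725).
= √(41,790 / 1.4725) = √28,380.3056 ≈ 168.465.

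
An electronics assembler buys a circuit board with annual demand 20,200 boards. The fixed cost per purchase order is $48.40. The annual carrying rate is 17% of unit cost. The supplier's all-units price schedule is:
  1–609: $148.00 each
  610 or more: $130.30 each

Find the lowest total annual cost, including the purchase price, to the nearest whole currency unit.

TC* ≈ $2,640,419

Holding cost per unit per year at price C is H = 0.17·C.
Evaluate total cost at each tier's feasible EOQ or, if the EOQ is below the tier, at the tier's minimum quantity.
EOQ at $148.00 = 278.8 (feasible in tier 1): TC = 20,200×$148.00 + (20,200/278.8)×48.4 + (278.8/2)×0.17×$148.00 = $2,996,614.05.
EOQ at $130.30 = 297.1 < 610, so use break Q=610: TC = 20,200×$130.30 + (20,200/610.0)×48.4 + (610.0/2)×0.17×$130.30 = $2,640,418.81.
Lowest total cost among the candidates is at Q = 610.0.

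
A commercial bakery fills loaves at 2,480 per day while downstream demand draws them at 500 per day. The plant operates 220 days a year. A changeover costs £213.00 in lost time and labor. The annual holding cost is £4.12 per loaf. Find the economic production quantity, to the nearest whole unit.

Annual demand D = 500 × 220 = 110,000.
Production build-up factor (1 − d/p) = 1 − 500/2,480 = 0.7984.
Q* = √(2DS / (H(1 − d/p))) = √(2 × 110,000 × 213 / (4.12 × 0.7984)).
= √(46,860,000 / 3.2894) ≈ 3774.381.

Q* ≈ 3,774 loaves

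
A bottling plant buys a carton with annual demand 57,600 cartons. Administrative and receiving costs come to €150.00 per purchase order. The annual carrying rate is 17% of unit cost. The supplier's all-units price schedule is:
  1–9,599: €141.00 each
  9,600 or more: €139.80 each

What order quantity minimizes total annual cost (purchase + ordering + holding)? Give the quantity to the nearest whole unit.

Q* ≈ 849 cartons

Holding cost per unit per year at price C is H = 0.17·C.
Evaluate total cost at each tier's feasible EOQ or, if the EOQ is below the tier, at the tier's minimum quantity.
EOQ at €141.00 = 849.1 (feasible in tier 1): TC = 57,600×€141.00 + (57,600/849.1)×150 + (849.1/2)×0.17×€141.00 = €8,141,951.94.
EOQ at €139.80 = 852.7 < 9600, so use break Q=9600: TC = 57,600×€139.80 + (57,600/9600.0)×150 + (9600.0/2)×0.17×€139.80 = €8,167,456.80.
Lowest total cost is €8,141,951.94 at Q = 849.1.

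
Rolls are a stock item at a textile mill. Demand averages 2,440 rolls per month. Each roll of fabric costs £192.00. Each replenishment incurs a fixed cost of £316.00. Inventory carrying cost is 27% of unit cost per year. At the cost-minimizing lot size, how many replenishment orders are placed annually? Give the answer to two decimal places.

Annual demand D = 2,440 × 12 = 29,280.
Holding cost H = 0.27 × £192.00 = £51.8400 per unit per year.
Q* = √(2DS/H) = √(2 × 29,280 × 316 / 51.84) ≈ 597.46.
Orders per year = D / Q* = 29,280 / 597.46 ≈ 49.007.

N ≈ 49.01 orders per year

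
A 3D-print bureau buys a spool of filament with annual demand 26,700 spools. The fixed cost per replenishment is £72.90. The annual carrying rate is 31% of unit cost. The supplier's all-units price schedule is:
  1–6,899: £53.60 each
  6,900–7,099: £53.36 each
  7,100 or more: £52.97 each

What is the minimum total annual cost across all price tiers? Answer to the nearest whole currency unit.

TC* ≈ £1,439,163

Holding cost per unit per year at price C is H = 0.31·C.
Evaluate total cost at each tier's feasible EOQ or, if the EOQ is below the tier, at the tier's minimum quantity.
EOQ at £53.60 = 484.0 (feasible in tier 1): TC = 26,700×£53.60 + (26,700/484.0)×72.9 + (484.0/2)×0.31×£53.60 = £1,439,162.62.
EOQ at £53.36 = 485.1 < 6900, so use break Q=6900: TC = 26,700×£53.36 + (26,700/6900.0)×72.9 + (6900.0/2)×0.31×£53.36 = £1,482,062.61.
EOQ at £52.97 = 486.9 < 7100, so use break Q=7100: TC = 26,700×£52.97 + (26,700/7100.0)×72.9 + (7100.0/2)×0.31×£52.97 = £1,472,866.63.
Lowest total cost among the candidates is at Q = 484.0.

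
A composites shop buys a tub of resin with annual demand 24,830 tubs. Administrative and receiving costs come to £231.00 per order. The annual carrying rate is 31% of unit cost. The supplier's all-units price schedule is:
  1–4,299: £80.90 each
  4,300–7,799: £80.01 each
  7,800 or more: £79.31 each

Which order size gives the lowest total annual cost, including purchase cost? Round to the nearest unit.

Q* ≈ 676 tubs

Holding cost per unit per year at price C is H = 0.31·C.
Evaluate total cost at each tier's feasible EOQ or, if the EOQ is below the tier, at the tier's minimum quantity.
EOQ at £80.90 = 676.3 (feasible in tier 1): TC = 24,830×£80.90 + (24,830/676.3)×231 + (676.3/2)×0.31×£80.90 = £2,025,708.51.
EOQ at £80.01 = 680.1 < 4300, so use break Q=4300: TC = 24,830×£80.01 + (24,830/4300.0)×231 + (4300.0/2)×0.31×£80.01 = £2,041,308.86.
EOQ at £79.31 = 683.1 < 7800, so use break Q=7800: TC = 24,830×£79.31 + (24,830/7800.0)×231 + (7800.0/2)×0.31×£79.31 = £2,065,888.44.
Lowest total cost is £2,025,708.51 at Q = 676.3.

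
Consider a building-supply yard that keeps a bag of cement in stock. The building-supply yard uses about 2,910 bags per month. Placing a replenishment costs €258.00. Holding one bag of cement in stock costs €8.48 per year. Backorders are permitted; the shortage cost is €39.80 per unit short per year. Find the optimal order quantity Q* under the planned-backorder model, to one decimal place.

Annual demand D = 2,910 × 12 = 34,920.
With planned backorders, Q* = √(2DS/H) · √((H+B)/B).
√(2DS/H) = √(2 × 34,920 × 258 / 8.48) = 1457.686.
√((H+B)/B) = √((8.48+39.8)/39.8) = 1.1014.
Q* ≈ 1605.485.

Q* ≈ 1,605.5 bags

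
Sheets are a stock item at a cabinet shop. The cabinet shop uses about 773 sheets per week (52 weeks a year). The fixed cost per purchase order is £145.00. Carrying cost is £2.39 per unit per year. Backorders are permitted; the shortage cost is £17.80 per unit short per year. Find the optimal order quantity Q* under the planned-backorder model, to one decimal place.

Annual demand D = 773 × 52 = 40,196.
With planned backorders, Q* = √(2DS/H) · √((H+B)/B).
√(2DS/H) = √(2 × 40,196 × 145 / 2.39) = 2208.470.
√((H+B)/B) = √((2.39+17.8)/17.8) = 1.0650.
Q* ≈ 2352.067.

Q* ≈ 2,352.1 sheets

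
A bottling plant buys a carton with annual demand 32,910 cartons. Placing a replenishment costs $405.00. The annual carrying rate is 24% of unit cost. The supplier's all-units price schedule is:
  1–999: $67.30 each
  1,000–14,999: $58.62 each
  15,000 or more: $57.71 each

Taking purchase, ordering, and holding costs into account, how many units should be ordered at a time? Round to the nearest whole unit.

Holding cost per unit per year at price C is H = 0.24·C.
Evaluate total cost at each tier's feasible EOQ or, if the EOQ is below the tier, at the tier's minimum quantity.
Tier 1 ($67.30): EOQ = 1284.7 exceeds tier's upper bound 999, so this tier is dominated.
EOQ at $58.62 = 1376.5 (feasible in tier 2): TC = 32,910×$58.62 + (32,910/1376.5)×405 + (1376.5/2)×0.24×$58.62 = $1,948,549.98.
EOQ at $57.71 = 1387.3 < 15000, so use break Q=15000: TC = 32,910×$57.71 + (32,910/15000.0)×405 + (15000.0/2)×0.24×$57.71 = $2,004,002.67.
Lowest total cost is $1,948,549.98 at Q = 1376.5.

Q* ≈ 1,377 cartons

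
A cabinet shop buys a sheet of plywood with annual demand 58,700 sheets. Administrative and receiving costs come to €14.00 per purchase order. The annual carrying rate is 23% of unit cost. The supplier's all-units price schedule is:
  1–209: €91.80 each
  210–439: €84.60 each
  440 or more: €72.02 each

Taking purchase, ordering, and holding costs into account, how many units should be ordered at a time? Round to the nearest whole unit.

Holding cost per unit per year at price C is H = 0.23·C.
Candidates are each tier's EOQ (if it falls in that tier) and each price-break quantity.
Tier 1 (€91.80): EOQ = 279.0 exceeds tier's upper bound 209, so this tier is dominated.
EOQ at €84.60 = 290.6 (feasible in tier 2): TC = 58,700×€84.60 + (58,700/290.6)×14 + (290.6/2)×0.23×€84.60 = €4,971,675.19.
EOQ at €72.02 = 315.0 < 440, so use break Q=440: TC = 58,700×€72.02 + (58,700/440.0)×14 + (440.0/2)×0.23×€72.02 = €4,233,085.94.
Lowest total cost is €4,233,085.94 at Q = 440.0.

Q* ≈ 440 sheets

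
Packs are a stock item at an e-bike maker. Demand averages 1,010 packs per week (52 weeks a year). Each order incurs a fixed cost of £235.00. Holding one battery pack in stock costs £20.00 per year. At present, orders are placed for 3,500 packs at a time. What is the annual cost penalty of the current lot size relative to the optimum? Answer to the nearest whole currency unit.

Extra cost ≈ £16,307 per year

Annual demand D = 1,010 × 52 = 52,520.
EOQ = √(2DS/H) = √(2 × 52,520 × 235 / 20) ≈ 1110.95.
Cost at Q* = (D/Q*)S + (Q*/2)H = √(2DSH) ≈ £22,219.09.
Cost at Q = 3,500: (52,520/3,500)×235 + (3,500/2)×20 = £3,526.34 + £35,000.00 = £38,526.34.
Excess = £38,526.34 − £22,219.09 = £16,307.25.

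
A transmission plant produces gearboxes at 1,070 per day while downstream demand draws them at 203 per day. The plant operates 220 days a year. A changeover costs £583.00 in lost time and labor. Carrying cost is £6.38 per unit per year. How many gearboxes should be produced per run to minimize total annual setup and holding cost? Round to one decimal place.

Q* ≈ 3,173.8 gearboxes

Annual demand D = 203 × 220 = 44,660.
Production build-up factor (1 − d/p) = 1 − 203/1,070 = 0.8103.
Q* = √(2DS / (H(1 − d/p))) = √(2 × 44,660 × 583 / (6.38 × 0.8103)).
= √(52,073,560 / 5.1696) ≈ 3173.808.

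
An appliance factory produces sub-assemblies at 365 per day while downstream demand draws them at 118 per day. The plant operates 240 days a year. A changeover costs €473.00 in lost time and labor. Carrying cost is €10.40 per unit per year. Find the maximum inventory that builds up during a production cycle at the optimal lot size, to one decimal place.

Annual demand D = 118 × 240 = 28,320.
Production build-up factor (1 − d/p) = 1 − 118/365 = 0.6767.
Q* = √(2DS / (H(1 − d/p))) = √(2 × 28,320 × 473 / (10.4 × 0.6767)).
= √(26,790,720 / 7.0378) ≈ 1951.073.
Maximum inventory = Q*(1 − d/p) = 1951.073 × 0.6767 ≈ 1320.315.

I_max ≈ 1,320.3 sub-assemblies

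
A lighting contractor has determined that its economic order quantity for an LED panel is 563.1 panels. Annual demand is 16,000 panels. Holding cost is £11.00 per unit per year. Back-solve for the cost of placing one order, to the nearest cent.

S ≈ £109.00

Invert the EOQ relation Q*² = 2DS/H.
From Q* = √(2DS/H): S = Q*²H / (2D) = 563.1² × 11 / (2 × 16,000) = 108.9968.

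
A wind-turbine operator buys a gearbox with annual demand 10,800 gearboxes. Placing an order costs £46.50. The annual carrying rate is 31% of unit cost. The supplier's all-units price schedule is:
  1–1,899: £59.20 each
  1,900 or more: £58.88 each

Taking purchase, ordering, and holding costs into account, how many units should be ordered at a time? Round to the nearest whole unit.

Q* ≈ 234 gearboxes

Holding cost per unit per year at price C is H = 0.31·C.
Evaluate total cost at each tier's feasible EOQ or, if the EOQ is below the tier, at the tier's minimum quantity.
EOQ at £59.20 = 233.9 (feasible in tier 1): TC = 10,800×£59.20 + (10,800/233.9)×46.5 + (233.9/2)×0.31×£59.20 = £643,653.34.
EOQ at £58.88 = 234.6 < 1900, so use break Q=1900: TC = 10,800×£58.88 + (10,800/1900.0)×46.5 + (1900.0/2)×0.31×£58.88 = £653,508.48.
Lowest total cost is £643,653.34 at Q = 233.9.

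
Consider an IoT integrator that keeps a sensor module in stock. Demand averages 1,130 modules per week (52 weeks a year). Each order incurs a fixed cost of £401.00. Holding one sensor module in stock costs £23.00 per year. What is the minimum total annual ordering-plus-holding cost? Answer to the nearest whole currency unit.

Annual demand D = 1,130 × 52 = 58,760.
Q* = √(2DS/H) = √(2 × 58,760 × 401 / 23) ≈ 1431.41.
At Q*, ordering cost (D/Q*)S equals holding cost (Q*/2)H, each = √(DSH/2).
Minimum total = √(2DSH) = √(2 × 58,760 × 401 × 23) ≈ 32922.439.

TC* ≈ £32,922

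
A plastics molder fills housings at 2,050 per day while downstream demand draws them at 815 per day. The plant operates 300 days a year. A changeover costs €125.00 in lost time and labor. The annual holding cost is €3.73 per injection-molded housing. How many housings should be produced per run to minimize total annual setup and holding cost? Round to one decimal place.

Q* ≈ 5,215.5 housings

Annual demand D = 815 × 300 = 244,500.
Production build-up factor (1 − d/p) = 1 − 815/2,050 = 0.6024.
Q* = √(2DS / (H(1 − d/p))) = √(2 × 244,500 × 125 / (3.73 × 0.6024)).
= √(61,125,000 / 2.2471) ≈ 5215.530.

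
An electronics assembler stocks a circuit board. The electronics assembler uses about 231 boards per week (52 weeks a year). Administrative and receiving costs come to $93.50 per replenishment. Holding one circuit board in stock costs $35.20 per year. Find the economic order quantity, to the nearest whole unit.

Annual demand D = 231 × 52 = 12,012.
EOQ = √(2DS / H) = √(2 × 12,012 × 93.5 / 35.2).
= √(2,246,244 / 35.2) = √63,813.75 ≈ 252.614.

Q* ≈ 253 boards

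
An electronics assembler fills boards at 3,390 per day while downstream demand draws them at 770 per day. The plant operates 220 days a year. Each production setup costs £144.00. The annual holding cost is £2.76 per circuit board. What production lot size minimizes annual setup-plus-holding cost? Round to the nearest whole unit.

Q* ≈ 4,782 boards

Annual demand D = 770 × 220 = 169,400.
Production build-up factor (1 − d/p) = 1 − 770/3,390 = 0.7729.
Q* = √(2DS / (H(1 − d/p))) = √(2 × 169,400 × 144 / (2.76 × 0.7729)).
= √(48,787,200 / 2.1331) ≈ 4782.419.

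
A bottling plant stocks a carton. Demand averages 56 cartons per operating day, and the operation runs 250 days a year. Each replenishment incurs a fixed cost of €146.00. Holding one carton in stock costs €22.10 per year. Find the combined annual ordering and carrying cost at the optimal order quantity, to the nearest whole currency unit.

Annual demand D = 56 × 250 = 14,000.
The optimal lot size = √(2DS/H) = √(2 × 14,000 × 146 / 22.1) ≈ 430.09.
At Q*, ordering cost (D/Q*)S equals holding cost (Q*/2)H, each = √(DSH/2).
Minimum total = √(2DSH) = √(2 × 14,000 × 146 × 22.1) ≈ 9504.988.

TC* ≈ €9,505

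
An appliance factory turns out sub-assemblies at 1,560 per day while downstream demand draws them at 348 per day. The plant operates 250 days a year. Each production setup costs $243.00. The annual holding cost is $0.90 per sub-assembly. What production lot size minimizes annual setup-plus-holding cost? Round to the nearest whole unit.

Q* ≈ 7,776 sub-assemblies

Annual demand D = 348 × 250 = 87,000.
Production build-up factor (1 − d/p) = 1 − 348/1,560 = 0.7769.
Q* = √(2DS / (H(1 − d/p))) = √(2 × 87,000 × 243 / (0.9 × 0.7769)).
= √(42,282,000 / 0.6992) ≈ 7776.201.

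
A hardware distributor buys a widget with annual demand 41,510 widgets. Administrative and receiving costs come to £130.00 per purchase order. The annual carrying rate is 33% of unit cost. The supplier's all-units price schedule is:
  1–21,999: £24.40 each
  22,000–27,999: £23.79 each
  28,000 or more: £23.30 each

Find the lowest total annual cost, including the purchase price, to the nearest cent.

TC* ≈ £1,022,166.13

Holding cost per unit per year at price C is H = 0.33·C.
For each price level, check whether its EOQ is feasible; otherwise the best quantity at that price is the breakpoint.
EOQ at £24.40 = 1157.7 (feasible in tier 1): TC = 41,510×£24.40 + (41,510/1157.7)×130 + (1157.7/2)×0.33×£24.40 = £1,022,166.13.
EOQ at £23.79 = 1172.5 < 22000, so use break Q=22000: TC = 41,510×£23.79 + (41,510/22000.0)×130 + (22000.0/2)×0.33×£23.79 = £1,074,125.89.
EOQ at £23.30 = 1184.8 < 28000, so use break Q=28000: TC = 41,510×£23.30 + (41,510/28000.0)×130 + (28000.0/2)×0.33×£23.30 = £1,075,021.73.
Lowest total cost among the candidates is at Q = 1157.7.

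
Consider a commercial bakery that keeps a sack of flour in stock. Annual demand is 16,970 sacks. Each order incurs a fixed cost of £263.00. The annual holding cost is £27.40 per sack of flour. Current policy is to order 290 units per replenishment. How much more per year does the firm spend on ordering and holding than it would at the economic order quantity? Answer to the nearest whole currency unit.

EOQ = √(2DS/H) = √(2 × 16,970 × 263 / 27.4) ≈ 570.77.
Cost at Q* = (D/Q*)S + (Q*/2)H = √(2DSH) ≈ £15,639.00.
Cost at Q = 290: (16,970/290)×263 + (290/2)×27.4 = £15,390.03 + £3,973.00 = £19,363.03.
Excess = £19,363.03 − £15,639.00 = £3,724.03.

Extra cost ≈ £3,724 per year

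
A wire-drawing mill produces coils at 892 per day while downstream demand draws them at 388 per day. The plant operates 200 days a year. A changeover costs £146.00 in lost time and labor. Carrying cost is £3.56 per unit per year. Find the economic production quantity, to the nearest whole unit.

Q* ≈ 3,356 coils

Annual demand D = 388 × 200 = 77,600.
Production build-up factor (1 − d/p) = 1 − 388/892 = 0.5650.
Q* = √(2DS / (H(1 − d/p))) = √(2 × 77,600 × 146 / (3.56 × 0.5650)).
= √(22,659,200 / 2.0115) ≈ 3356.328.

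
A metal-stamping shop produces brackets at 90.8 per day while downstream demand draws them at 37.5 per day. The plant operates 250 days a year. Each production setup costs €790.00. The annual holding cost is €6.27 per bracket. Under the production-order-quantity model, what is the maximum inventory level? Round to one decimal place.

I_max ≈ 1,177.6 brackets

Annual demand D = 37.5 × 250 = 9,375.
Production build-up factor (1 − d/p) = 1 − 37.5/90.8 = 0.5870.
Q* = √(2DS / (H(1 − d/p))) = √(2 × 9,375 × 790 / (6.27 × 0.5870)).
= √(14,812,500 / 3.6805) ≈ 2006.133.
Maximum inventory = Q*(1 − d/p) = 2006.133 × 0.5870 ≈ 1177.609.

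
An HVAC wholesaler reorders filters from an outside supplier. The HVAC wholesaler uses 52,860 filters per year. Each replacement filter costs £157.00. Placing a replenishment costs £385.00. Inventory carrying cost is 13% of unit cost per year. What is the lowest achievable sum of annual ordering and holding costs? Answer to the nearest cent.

TC* ≈ £28,822.42

Holding cost H = 0.13 × £157.00 = £20.4100 per unit per year.
EOQ = √(2DS/H) = √(2 × 52,860 × 385 / 20.41) ≈ 1412.17.
At the optimum the two cost components are equal, so total cost = 2·(Q*/2)H = Q*·H.
Minimum total = √(2DSH) = √(2 × 52,860 × 385 × 20.41) ≈ 28822.420.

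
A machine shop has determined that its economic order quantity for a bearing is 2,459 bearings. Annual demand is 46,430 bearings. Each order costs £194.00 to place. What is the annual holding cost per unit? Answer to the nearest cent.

The basic EOQ model gives Q* = √(2DS/H); rearrange for the unknown.
From Q* = √(2DS/H): H = 2DS / Q*² = 2 × 46,430 × 194 / 2,459² = 2.9793.

H ≈ £2.98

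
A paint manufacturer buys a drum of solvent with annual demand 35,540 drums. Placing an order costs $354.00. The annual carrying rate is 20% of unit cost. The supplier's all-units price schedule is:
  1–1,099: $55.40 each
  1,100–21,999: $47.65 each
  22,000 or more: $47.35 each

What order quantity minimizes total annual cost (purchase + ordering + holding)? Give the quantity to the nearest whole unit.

Holding cost per unit per year at price C is H = 0.20·C.
Candidates are each tier's EOQ (if it falls in that tier) and each price-break quantity.
Tier 1 ($55.40): EOQ = 1507.0 exceeds tier's upper bound 1099, so this tier is dominated.
EOQ at $47.65 = 1624.9 (feasible in tier 2): TC = 35,540×$47.65 + (35,540/1624.9)×354 + (1624.9/2)×0.20×$47.65 = $1,708,966.38.
EOQ at $47.35 = 1630.0 < 22000, so use break Q=22000: TC = 35,540×$47.35 + (35,540/22000.0)×354 + (22000.0/2)×0.20×$47.35 = $1,787,560.87.
Lowest total cost is $1,708,966.38 at Q = 1624.9.

Q* ≈ 1,625 drums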